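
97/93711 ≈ 0.00104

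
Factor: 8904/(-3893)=-1*2^3*3^1*7^1*17^(-1)*53^1*229^(-1)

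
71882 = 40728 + 31154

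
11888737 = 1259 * 9443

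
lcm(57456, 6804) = 517104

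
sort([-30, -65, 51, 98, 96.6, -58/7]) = [-65, -30, -58/7, 51, 96.6, 98]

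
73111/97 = 753 + 70/97 ≈ 753.72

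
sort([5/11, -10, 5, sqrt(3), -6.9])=[-10, -6.9, 5/11, sqrt(3), 5]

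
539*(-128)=-68992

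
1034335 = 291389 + 742946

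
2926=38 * 77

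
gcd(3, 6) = 3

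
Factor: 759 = 3^1*11^1*23^1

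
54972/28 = 13743/7 ≈ 1963.29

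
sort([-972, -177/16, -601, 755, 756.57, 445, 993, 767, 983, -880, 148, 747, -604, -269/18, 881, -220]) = [-972, -880, -604, -601, -220, -269/18, -177/16, 148, 445, 747, 755, 756.57, 767, 881, 983, 993]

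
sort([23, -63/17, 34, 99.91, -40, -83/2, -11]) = [-83/2, -40, -11, -63/17, 23, 34, 99.91]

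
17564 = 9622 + 7942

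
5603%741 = 416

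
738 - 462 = 276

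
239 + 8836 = 9075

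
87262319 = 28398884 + 58863435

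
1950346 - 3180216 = -1229870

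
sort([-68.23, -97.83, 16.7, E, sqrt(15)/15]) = [-97.83, -68.23, sqrt(15)/15, E, 16.7]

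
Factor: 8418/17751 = 2^1*23^1*97^(-1) = 46/97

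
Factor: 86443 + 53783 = 2^1*3^1*23371^1 = 140226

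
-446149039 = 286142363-732291402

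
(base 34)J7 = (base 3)220012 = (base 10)653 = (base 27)O5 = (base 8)1215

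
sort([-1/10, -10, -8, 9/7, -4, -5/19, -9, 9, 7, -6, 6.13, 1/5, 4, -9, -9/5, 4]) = [-10, -9, -9, -8, -6, -4, -9/5, -5/19, -1/10, 1/5, 9/7, 4, 4, 6.13, 7, 9]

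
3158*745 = 2352710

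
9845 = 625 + 9220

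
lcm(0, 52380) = 0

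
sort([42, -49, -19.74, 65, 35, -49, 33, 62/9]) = [-49, -49, -19.74, 62/9, 33, 35, 42, 65]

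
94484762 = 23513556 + 70971206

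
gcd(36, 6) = 6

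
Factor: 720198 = 2^1 * 3^3 * 13337^1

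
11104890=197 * 56370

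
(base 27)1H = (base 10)44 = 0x2C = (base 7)62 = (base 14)32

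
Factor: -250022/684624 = -1 * 2^(-3) * 3^(-1) * 17^(-1) * 149^1 = -149/408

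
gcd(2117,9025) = 1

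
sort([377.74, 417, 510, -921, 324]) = [-921, 324, 377.74, 417, 510]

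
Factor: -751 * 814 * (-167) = 2^1 * 11^1 * 37^1 * 167^1 * 751^1 = 102089438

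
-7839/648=-12 - 7/72≈-12.10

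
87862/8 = 10982 + 3/4 = 10982.75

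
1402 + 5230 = 6632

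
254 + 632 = 886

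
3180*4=12720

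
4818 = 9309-4491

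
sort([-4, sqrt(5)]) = [-4, sqrt(5)]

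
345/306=115/102 ≈ 1.13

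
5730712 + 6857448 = 12588160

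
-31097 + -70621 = -101718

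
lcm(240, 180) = 720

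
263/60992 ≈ 0.00431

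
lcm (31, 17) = 527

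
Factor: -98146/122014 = -1*31^1*1583^1*61007^(-1) = -49073/61007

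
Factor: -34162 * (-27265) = 2^1 * 5^1 * 7^1 * 19^2 * 29^1 * 31^1 * 41^1 = 931426930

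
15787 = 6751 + 9036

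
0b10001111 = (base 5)1033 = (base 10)143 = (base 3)12022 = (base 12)bb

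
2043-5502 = -3459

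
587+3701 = 4288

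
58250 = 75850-17600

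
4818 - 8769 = -3951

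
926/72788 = 463/36394 ≈ 0.0127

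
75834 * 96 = 7280064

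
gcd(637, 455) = 91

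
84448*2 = 168896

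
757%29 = 3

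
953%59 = 9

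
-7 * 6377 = -44639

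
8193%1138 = 227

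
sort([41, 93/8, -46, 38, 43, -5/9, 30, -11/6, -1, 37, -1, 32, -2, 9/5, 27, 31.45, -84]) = [-84, -46, -2, -11/6, -1, -1, -5/9, 9/5, 93/8, 27, 30, 31.45, 32, 37, 38, 41, 43]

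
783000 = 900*870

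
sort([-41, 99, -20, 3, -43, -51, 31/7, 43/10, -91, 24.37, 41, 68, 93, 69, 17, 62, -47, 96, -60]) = [-91, -60, -51, -47, -43, -41, -20, 3, 43/10, 31/7, 17, 24.37, 41, 62, 68, 69, 93, 96, 99]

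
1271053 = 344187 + 926866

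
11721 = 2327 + 9394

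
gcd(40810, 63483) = 7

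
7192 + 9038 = 16230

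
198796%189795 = 9001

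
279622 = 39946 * 7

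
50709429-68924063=-18214634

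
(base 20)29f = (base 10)995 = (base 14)511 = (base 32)v3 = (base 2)1111100011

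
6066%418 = 214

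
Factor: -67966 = -1*2^1*17^1*1999^1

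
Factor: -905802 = -1*2^1*3^1*150967^1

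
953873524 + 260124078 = 1213997602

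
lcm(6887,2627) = 254819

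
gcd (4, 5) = 1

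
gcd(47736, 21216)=5304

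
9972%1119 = 1020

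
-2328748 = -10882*214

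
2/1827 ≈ 0.00109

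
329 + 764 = 1093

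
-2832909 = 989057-3821966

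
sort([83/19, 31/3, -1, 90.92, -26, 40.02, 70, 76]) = [-26, -1, 83/19, 31/3, 40.02, 70, 76, 90.92]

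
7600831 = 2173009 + 5427822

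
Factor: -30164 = -1*2^2*7541^1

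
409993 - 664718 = -254725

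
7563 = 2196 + 5367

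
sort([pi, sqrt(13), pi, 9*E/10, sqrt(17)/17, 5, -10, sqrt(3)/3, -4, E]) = [-10, -4, sqrt(17)/17, sqrt(3)/3, 9*E/10, E, pi, pi, sqrt(13), 5]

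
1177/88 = 107/8 ≈ 13.38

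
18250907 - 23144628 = -4893721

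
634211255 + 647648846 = 1281860101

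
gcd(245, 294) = 49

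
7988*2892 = 23101296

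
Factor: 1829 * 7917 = 3^1 * 7^1 * 13^1 * 29^1 * 31^1 * 59^1 = 14480193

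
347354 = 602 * 577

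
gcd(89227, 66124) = 1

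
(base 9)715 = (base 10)581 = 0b1001000101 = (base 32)i5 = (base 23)126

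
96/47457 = 32/15819 ≈ 0.00202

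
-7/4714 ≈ -0.00148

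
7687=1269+6418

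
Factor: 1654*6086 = 2^2*17^1*179^1*827^1 = 10066244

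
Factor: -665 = -1*5^1*7^1*19^1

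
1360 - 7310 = -5950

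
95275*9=857475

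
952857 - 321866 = 630991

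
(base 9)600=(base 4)13212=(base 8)746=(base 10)486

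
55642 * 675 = 37558350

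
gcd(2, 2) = 2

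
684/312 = 57/26 ≈ 2.19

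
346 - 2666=-2320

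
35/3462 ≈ 0.0101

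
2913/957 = 971/319 ≈ 3.04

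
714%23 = 1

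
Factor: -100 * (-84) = 2^4 * 3^1 * 5^2 * 7^1 = 8400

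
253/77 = 23/7 ≈ 3.29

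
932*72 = 67104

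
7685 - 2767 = 4918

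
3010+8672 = 11682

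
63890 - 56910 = 6980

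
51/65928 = 17/21976 ≈ 0.000774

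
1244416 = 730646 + 513770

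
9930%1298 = 844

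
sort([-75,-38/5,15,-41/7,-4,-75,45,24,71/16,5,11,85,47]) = [-75,-75,-38/5,-41/7,-4,71/16,5,11,15,24,45,47,85]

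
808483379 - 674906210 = 133577169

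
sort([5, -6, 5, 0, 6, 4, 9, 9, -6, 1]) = [-6, -6, 0, 1, 4, 5, 5, 6, 9, 9]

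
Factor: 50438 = 2^1*25219^1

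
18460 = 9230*2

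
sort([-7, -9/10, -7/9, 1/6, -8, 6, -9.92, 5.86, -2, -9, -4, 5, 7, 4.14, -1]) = [-9.92, -9, -8, -7, -4, -2, -1, -9/10, -7/9, 1/6, 4.14, 5, 5.86, 6, 7]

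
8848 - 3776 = 5072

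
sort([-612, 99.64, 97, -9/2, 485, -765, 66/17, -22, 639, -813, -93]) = [-813, -765, -612, -93, -22, -9/2, 66/17, 97, 99.64, 485, 639]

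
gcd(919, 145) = 1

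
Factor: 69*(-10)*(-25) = 2^1*3^1*5^3*23^1 = 17250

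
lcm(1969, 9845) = 9845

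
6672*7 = 46704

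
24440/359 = 68+28/359 ≈ 68.08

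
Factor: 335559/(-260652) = -1 * 2^(-2) * 19^1 * 29^1 * 107^(-1) = -551/428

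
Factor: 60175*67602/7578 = 3^ (-1)*5^2*19^1*29^1*83^1*421^ (-1)*593^1 = 677991725/1263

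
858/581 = 1 + 277/581 ≈ 1.48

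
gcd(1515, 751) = 1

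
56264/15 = 3750 + 14/15 ≈ 3750.93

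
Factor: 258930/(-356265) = -1*2^1*13^(-1)*29^(-1)*137^1 = -274/377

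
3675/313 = 11 + 232/313 ≈ 11.74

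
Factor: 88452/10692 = 7^1*11^(-1)*13^1 = 91/11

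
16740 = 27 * 620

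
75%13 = 10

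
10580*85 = 899300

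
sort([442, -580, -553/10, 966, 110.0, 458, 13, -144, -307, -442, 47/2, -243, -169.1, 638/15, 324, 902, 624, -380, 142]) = [-580, -442, -380, -307, -243, -169.1, -144, -553/10, 13, 47/2, 638/15, 110.0, 142, 324, 442, 458, 624, 902, 966]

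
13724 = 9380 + 4344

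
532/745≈0.714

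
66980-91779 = -24799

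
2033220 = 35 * 58092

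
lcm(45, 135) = 135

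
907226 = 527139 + 380087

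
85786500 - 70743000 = 15043500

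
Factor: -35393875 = -1 * 5^3 * 11^1 * 25741^1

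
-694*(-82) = 56908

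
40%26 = 14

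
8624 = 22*392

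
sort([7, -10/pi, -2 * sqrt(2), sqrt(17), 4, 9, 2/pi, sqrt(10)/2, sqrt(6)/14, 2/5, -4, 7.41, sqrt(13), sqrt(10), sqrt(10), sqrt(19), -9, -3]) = [-9, -4, -10/pi, -3, -2 * sqrt(2), sqrt(6)/14, 2/5, 2/pi, sqrt(10)/2, sqrt(10), sqrt(10), sqrt(13), 4, sqrt(17), sqrt(19), 7, 7.41, 9]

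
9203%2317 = 2252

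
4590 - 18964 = -14374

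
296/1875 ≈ 0.158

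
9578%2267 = 510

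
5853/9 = 650 + 1/3 ≈ 650.33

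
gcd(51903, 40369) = 5767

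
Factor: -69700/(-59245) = 2^2 * 5^1 * 17^(-1) = 20/17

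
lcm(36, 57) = 684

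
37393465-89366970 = -51973505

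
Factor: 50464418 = 2^1*19^1*433^1*3067^1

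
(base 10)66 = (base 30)26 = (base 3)2110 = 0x42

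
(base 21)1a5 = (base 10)656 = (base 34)ja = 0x290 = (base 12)468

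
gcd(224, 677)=1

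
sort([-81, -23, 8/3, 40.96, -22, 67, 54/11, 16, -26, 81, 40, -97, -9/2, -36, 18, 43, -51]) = [-97, -81, -51, -36, -26, -23, -22, -9/2, 8/3, 54/11, 16, 18, 40, 40.96, 43, 67, 81]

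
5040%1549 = 393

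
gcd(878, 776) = 2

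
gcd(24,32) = 8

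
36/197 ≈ 0.183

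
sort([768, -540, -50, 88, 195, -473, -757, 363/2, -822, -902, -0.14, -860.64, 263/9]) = [-902, -860.64, -822, -757, -540, -473, -50, -0.14, 263/9, 88, 363/2, 195, 768]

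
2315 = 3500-1185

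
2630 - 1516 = 1114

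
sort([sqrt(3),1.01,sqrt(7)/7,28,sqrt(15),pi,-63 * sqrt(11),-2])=[-63 * sqrt(11),-2,sqrt(7)/7,1.01,sqrt(3),pi,sqrt(15),28]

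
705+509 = 1214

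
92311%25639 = 15394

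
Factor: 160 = 2^5 * 5^1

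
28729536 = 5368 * 5352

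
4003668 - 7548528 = -3544860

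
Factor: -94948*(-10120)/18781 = 2^5*5^1*11^1*23^1*2683^(-1)*3391^1 = 137267680/2683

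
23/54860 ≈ 0.000419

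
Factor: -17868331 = -1 * 13^1 * 601^1 * 2287^1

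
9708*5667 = 55015236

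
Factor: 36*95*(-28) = -1*2^4*3^2*5^1*7^1*19^1 = -95760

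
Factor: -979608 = -1*2^3*3^1*7^4*17^1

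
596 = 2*298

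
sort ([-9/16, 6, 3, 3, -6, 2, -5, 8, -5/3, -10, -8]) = [-10, -8, -6, -5, -5/3, -9/16, 2, 3, 3, 6, 8]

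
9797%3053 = 638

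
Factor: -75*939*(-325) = 3^2*5^4*13^1*313^1 = 22888125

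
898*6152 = 5524496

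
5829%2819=191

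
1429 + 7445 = 8874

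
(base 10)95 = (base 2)1011111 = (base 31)32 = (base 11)87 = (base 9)115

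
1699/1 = 1699 = 1699.00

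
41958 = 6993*6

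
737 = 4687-3950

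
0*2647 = 0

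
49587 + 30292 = 79879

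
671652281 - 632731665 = 38920616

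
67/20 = 3 + 7/20 = 3.35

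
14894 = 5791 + 9103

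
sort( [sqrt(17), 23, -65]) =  [-65, sqrt(17), 23]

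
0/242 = 0 = 0.00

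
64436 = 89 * 724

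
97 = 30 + 67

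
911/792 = 1+119/792 ≈ 1.15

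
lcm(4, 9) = 36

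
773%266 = 241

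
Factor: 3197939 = 3197939^1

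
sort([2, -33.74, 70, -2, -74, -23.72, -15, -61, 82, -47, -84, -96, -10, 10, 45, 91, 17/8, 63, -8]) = [-96, -84, -74, -61, -47, -33.74, -23.72, -15, -10, -8, -2, 2, 17/8, 10, 45, 63, 70, 82, 91]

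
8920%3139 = 2642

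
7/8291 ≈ 0.000844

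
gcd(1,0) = 1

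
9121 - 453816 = -444695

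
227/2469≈0.0919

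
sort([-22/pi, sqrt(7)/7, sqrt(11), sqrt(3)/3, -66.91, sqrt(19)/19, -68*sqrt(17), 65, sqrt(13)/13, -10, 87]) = [-68*sqrt(17), -66.91, -10, -22/pi, sqrt(19)/19, sqrt(13)/13, sqrt(7)/7, sqrt(3)/3, sqrt(11), 65, 87]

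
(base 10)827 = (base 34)ob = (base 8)1473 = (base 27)13h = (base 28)11f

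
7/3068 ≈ 0.00228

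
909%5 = 4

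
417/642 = 139/214 ≈ 0.650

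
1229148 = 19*64692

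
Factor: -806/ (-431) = 2^1*13^1*31^1*431^ (-1)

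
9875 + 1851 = 11726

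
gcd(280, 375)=5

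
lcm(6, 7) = 42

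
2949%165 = 144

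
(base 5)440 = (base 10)120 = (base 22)5a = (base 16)78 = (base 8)170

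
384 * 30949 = 11884416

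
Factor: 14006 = 2^1*47^1*149^1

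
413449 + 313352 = 726801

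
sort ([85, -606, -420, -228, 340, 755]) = [-606, -420, -228, 85, 340, 755]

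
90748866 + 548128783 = 638877649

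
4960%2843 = 2117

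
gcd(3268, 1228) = 4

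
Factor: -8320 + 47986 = 2^1*3^1*11^1*601^1 = 39666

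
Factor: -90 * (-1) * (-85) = -1 * 2^1 * 3^2 * 5^2 * 17^1 = -7650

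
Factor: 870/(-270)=-1 * 3^(-2) * 29^1=-29/9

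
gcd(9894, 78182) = 194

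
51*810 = 41310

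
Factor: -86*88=-1*2^4*11^1*43^1=-7568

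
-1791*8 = -14328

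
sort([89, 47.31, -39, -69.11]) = [-69.11, -39, 47.31, 89]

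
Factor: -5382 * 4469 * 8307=-1 * 2^1 * 3^4 * 13^2 * 23^1 * 41^1 * 71^1 * 109^1=-199801276506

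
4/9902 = 2/4951 ≈ 0.000404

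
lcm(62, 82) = 2542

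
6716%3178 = 360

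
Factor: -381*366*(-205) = 2^1*3^2*5^1*41^1*61^1*127^1 = 28586430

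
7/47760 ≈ 0.000147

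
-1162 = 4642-5804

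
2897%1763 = 1134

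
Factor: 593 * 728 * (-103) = -1 * 2^3 * 7^1 * 13^1 * 103^1 * 593^1 = -44465512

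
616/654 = 308/327≈0.942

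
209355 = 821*255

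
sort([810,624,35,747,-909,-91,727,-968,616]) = [-968,-909,-91,35,616,624,727,747,810]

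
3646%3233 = 413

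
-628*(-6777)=4255956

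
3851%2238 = 1613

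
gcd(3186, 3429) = 27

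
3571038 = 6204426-2633388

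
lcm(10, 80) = 80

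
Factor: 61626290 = 2^1*5^1*11^1*560239^1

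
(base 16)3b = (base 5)214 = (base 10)59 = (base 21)2h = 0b111011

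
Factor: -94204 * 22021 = -1 * 2^2 * 11^1 * 19^2 * 61^1 * 2141^1 = -2074466284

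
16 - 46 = -30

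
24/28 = 6/7 ≈ 0.857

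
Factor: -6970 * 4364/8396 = -1 * 2^1 * 5^1 * 17^1 * 41^1 * 1091^1 * 2099^ (-1) = -7604270/2099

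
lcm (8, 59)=472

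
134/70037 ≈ 0.00191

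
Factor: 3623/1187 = 1187^(-1)*3623^1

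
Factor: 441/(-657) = -1*7^2*73^(-1) = -49/73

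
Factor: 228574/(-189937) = -1*2^1*11^(-1)*23^1*31^(-1)*557^(-1)*4969^1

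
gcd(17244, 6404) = 4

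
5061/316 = 16+5/316 ≈ 16.02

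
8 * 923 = 7384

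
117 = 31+86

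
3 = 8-5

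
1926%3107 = 1926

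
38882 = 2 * 19441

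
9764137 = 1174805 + 8589332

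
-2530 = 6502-9032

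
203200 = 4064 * 50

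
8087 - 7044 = 1043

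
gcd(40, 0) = 40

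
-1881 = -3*627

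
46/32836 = 23/16418 ≈ 0.00140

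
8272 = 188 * 44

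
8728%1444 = 64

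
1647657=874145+773512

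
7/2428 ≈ 0.00288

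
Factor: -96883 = -1 * 17^1 * 41^1 * 139^1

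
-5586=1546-7132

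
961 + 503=1464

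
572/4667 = 44/359 ≈ 0.123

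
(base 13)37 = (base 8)56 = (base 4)232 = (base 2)101110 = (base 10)46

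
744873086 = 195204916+549668170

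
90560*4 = 362240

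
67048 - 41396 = 25652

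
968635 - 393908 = 574727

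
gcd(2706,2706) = 2706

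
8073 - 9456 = -1383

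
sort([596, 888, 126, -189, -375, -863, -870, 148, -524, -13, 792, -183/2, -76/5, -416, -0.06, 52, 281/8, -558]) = [-870, -863, -558, -524, -416, -375, -189, -183/2, -76/5, -13, -0.06, 281/8, 52, 126, 148, 596, 792, 888]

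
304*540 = 164160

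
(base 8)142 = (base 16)62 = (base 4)1202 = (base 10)98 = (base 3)10122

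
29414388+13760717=43175105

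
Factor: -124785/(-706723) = 3^2*5^1*47^1*59^1*239^(-1)*2957^(-1)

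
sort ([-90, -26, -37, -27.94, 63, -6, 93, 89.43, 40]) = [-90, -37, -27.94, -26, -6, 40, 63, 89.43, 93]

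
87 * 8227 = 715749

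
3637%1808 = 21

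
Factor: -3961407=-1*3^1*167^1*7907^1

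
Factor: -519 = -1*3^1*173^1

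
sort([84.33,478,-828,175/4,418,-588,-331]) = [-828,-588,-331,175/4,84.33,418,478]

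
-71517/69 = -1036 - 11/23 ≈ -1036.48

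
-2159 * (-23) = 49657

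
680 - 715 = -35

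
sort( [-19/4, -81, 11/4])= [-81, -19/4, 11/4]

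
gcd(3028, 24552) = 4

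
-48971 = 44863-93834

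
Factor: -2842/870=-1*3^(-1)*5^(-1)*7^2=-49/15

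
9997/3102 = 3 + 691/3102≈3.22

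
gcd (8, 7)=1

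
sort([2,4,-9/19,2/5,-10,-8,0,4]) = [-10,-8,-9/19,0,2/5,2,4,4]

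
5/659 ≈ 0.00759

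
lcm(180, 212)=9540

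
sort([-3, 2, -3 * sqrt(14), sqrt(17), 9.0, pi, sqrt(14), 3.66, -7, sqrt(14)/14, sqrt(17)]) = [-3 * sqrt(14), -7, -3, sqrt(14)/14, 2, pi, 3.66, sqrt(14), sqrt(17), sqrt(17), 9.0]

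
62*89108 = 5524696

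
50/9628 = 25/4814 ≈ 0.00519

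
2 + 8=10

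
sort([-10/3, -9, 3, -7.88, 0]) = [-9, -7.88, -10/3, 0, 3]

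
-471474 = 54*(-8731)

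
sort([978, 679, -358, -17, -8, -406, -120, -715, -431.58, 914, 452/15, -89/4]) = [-715, -431.58, -406, -358, -120, -89/4, -17, -8, 452/15, 679, 914, 978]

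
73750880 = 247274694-173523814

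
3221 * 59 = 190039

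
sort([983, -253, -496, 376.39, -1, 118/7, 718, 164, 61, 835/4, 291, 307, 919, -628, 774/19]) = [-628, -496, -253, -1, 118/7, 774/19, 61, 164, 835/4, 291, 307, 376.39, 718, 919, 983]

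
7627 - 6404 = 1223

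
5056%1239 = 100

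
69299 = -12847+82146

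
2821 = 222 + 2599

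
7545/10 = 754 + 1/2 = 754.50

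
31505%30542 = 963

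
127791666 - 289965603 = -162173937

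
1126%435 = 256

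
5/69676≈0.0000718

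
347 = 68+279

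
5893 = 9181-3288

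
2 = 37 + -35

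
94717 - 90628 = 4089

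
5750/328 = 2875/164 ≈ 17.53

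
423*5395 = 2282085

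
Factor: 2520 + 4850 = 2^1*5^1*11^1*67^1 = 7370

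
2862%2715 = 147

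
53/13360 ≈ 0.00397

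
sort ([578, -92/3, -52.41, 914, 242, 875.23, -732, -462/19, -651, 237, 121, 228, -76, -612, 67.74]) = [-732, -651, -612, -76, -52.41, -92/3, -462/19, 67.74, 121, 228, 237, 242, 578, 875.23, 914]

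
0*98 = 0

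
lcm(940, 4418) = 44180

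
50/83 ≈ 0.602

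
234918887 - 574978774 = -340059887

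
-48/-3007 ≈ 0.0160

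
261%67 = 60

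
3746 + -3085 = 661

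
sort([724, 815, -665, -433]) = [-665, -433, 724, 815]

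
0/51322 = 0 = 0.00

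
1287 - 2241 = -954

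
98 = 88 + 10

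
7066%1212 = 1006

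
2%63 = 2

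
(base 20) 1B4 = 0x270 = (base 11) 518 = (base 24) 120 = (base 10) 624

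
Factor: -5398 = -1*2^1*2699^1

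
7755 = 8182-427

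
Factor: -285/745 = -1*3^1*19^1*149^ (-1) = -57/149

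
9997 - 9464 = 533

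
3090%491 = 144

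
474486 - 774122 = -299636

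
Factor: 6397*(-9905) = -1*5^1*7^1*283^1*6397^1 = -63362285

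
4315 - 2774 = 1541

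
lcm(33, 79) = 2607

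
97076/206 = 48538/103 ≈ 471.24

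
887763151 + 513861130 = 1401624281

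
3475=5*695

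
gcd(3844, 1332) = 4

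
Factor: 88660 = 2^2 * 5^1 * 11^1 * 13^1 * 31^1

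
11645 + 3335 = 14980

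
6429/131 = 49 + 10/131 ≈ 49.08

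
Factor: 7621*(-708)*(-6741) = 2^2*3^3*7^1*59^1*107^1*7621^1 = 36372197988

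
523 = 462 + 61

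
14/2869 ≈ 0.00488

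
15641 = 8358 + 7283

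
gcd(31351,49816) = 1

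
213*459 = 97767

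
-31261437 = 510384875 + -541646312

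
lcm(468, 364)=3276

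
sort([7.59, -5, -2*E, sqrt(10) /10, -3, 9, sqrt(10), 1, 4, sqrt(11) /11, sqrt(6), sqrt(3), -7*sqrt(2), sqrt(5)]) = [-7*sqrt(2), -2*E, -5, -3, sqrt(11) /11, sqrt(10) /10, 1, sqrt(3), sqrt(5), sqrt(6), sqrt(10), 4, 7.59, 9]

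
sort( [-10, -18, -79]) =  [-79, -18, -10]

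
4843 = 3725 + 1118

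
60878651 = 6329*9619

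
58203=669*87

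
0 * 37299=0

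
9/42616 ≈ 0.000211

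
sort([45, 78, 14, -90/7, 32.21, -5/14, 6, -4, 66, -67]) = [-67, -90/7, -4, -5/14, 6, 14, 32.21, 45, 66, 78]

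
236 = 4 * 59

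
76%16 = 12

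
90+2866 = 2956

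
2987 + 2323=5310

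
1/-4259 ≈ -0.000235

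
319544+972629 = 1292173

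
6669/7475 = 513/575 ≈ 0.892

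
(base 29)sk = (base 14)436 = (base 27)13m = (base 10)832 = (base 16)340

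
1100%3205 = 1100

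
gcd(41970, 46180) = 10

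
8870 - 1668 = 7202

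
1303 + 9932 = 11235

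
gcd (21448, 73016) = 8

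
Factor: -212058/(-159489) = 2^1 * 7^1 * 17^1 * 179^(-1) = 238/179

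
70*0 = 0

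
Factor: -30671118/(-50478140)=2^(-1) * 3^2 * 5^(-1) * 79^1 * 21569^1 * 2523907^(-1)=15335559/25239070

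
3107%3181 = 3107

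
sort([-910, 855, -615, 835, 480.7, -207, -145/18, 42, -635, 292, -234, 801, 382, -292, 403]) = [-910, -635, -615, -292, -234, -207, -145/18, 42, 292, 382, 403, 480.7, 801, 835, 855]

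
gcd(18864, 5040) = 144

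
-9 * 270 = -2430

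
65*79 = 5135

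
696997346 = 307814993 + 389182353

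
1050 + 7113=8163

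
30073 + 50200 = 80273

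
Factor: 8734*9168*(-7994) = -1*2^6*3^1*7^1*11^1*191^1*397^1*571^1 = -640106056128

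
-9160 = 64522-73682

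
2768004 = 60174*46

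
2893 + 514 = 3407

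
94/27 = 3 + 13/27≈3.48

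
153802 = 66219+87583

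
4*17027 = 68108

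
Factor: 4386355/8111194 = 2^(-1)*5^1*7^(-1)*13^(-1)*41^(-1)*59^1*1087^(-1)*14869^1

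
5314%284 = 202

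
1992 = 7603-5611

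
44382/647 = 68 + 386/647 ≈ 68.60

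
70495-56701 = 13794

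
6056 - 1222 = 4834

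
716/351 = 2 + 14/351 ≈ 2.04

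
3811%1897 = 17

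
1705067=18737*91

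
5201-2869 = 2332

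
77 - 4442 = -4365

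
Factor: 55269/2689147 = 3^3 * 23^1 * 89^1 * 229^(-1) * 11743^(-1)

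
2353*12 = 28236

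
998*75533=75381934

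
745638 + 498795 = 1244433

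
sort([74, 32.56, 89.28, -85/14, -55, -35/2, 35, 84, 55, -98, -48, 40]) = [-98, -55, -48, -35/2, -85/14, 32.56, 35, 40, 55, 74, 84, 89.28]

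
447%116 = 99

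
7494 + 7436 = 14930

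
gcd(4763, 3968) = 1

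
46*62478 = 2873988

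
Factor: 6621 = 3^1 * 2207^1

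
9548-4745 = 4803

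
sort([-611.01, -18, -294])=[-611.01, -294, -18]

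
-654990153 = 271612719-926602872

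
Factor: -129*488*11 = -1*2^3*3^1*11^1*43^1*61^1 = -692472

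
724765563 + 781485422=1506250985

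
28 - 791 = -763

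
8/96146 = 4/48073 ≈ 0.0000832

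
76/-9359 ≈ -0.00812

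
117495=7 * 16785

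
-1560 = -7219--5659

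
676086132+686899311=1362985443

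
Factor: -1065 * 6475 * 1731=-1 * 3^2 * 5^3 * 7^1 * 37^1 * 71^1 * 577^1=-11936759625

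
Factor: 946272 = 2^5 * 3^1 * 9857^1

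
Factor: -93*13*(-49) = 3^1*7^2*13^1*31^1 = 59241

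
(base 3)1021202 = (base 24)1f2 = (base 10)938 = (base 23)1hi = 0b1110101010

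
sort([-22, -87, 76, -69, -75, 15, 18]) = [-87, -75, -69, -22, 15, 18, 76]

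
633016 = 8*79127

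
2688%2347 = 341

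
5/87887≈0.0000569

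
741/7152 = 247/2384 ≈ 0.104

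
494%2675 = 494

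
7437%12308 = 7437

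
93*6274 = 583482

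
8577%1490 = 1127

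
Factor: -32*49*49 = -1*2^5*7^4 = -76832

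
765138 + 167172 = 932310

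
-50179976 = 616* (-81461)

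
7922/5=1584+2/5=1584.40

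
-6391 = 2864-9255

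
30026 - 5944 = 24082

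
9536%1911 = 1892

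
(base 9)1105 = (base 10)815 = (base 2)1100101111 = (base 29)s3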